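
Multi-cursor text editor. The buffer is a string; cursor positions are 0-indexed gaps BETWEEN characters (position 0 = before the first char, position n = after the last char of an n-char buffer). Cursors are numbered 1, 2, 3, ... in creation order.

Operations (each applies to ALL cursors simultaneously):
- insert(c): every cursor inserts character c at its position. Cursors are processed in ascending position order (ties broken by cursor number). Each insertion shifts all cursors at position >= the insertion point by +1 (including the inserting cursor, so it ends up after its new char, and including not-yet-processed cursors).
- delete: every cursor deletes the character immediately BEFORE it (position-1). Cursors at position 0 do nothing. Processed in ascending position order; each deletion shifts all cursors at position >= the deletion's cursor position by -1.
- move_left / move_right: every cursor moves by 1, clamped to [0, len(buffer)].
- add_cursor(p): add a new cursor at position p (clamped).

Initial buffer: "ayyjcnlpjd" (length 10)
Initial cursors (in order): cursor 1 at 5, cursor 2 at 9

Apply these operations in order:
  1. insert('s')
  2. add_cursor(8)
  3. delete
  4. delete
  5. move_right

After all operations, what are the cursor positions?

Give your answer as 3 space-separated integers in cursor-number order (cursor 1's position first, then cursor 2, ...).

Answer: 5 6 5

Derivation:
After op 1 (insert('s')): buffer="ayyjcsnlpjsd" (len 12), cursors c1@6 c2@11, authorship .....1....2.
After op 2 (add_cursor(8)): buffer="ayyjcsnlpjsd" (len 12), cursors c1@6 c3@8 c2@11, authorship .....1....2.
After op 3 (delete): buffer="ayyjcnpjd" (len 9), cursors c1@5 c3@6 c2@8, authorship .........
After op 4 (delete): buffer="ayyjpd" (len 6), cursors c1@4 c3@4 c2@5, authorship ......
After op 5 (move_right): buffer="ayyjpd" (len 6), cursors c1@5 c3@5 c2@6, authorship ......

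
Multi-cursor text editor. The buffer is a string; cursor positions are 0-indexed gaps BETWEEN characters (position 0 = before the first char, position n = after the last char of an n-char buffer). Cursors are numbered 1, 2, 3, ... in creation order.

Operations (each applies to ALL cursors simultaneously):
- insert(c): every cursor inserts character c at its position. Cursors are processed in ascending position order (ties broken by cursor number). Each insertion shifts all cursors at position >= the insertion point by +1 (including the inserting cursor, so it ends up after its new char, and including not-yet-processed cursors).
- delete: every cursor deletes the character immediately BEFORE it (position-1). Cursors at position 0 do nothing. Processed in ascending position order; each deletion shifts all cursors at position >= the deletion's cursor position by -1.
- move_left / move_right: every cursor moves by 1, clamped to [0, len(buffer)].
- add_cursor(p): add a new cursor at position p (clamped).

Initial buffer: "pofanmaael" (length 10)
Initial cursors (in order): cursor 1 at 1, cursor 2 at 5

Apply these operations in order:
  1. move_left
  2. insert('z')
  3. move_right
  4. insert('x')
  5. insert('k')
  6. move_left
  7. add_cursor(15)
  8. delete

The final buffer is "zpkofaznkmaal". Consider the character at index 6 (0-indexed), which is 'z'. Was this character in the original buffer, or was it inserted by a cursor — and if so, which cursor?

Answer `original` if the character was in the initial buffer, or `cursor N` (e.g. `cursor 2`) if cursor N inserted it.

After op 1 (move_left): buffer="pofanmaael" (len 10), cursors c1@0 c2@4, authorship ..........
After op 2 (insert('z')): buffer="zpofaznmaael" (len 12), cursors c1@1 c2@6, authorship 1....2......
After op 3 (move_right): buffer="zpofaznmaael" (len 12), cursors c1@2 c2@7, authorship 1....2......
After op 4 (insert('x')): buffer="zpxofaznxmaael" (len 14), cursors c1@3 c2@9, authorship 1.1...2.2.....
After op 5 (insert('k')): buffer="zpxkofaznxkmaael" (len 16), cursors c1@4 c2@11, authorship 1.11...2.22.....
After op 6 (move_left): buffer="zpxkofaznxkmaael" (len 16), cursors c1@3 c2@10, authorship 1.11...2.22.....
After op 7 (add_cursor(15)): buffer="zpxkofaznxkmaael" (len 16), cursors c1@3 c2@10 c3@15, authorship 1.11...2.22.....
After op 8 (delete): buffer="zpkofaznkmaal" (len 13), cursors c1@2 c2@8 c3@12, authorship 1.1...2.2....
Authorship (.=original, N=cursor N): 1 . 1 . . . 2 . 2 . . . .
Index 6: author = 2

Answer: cursor 2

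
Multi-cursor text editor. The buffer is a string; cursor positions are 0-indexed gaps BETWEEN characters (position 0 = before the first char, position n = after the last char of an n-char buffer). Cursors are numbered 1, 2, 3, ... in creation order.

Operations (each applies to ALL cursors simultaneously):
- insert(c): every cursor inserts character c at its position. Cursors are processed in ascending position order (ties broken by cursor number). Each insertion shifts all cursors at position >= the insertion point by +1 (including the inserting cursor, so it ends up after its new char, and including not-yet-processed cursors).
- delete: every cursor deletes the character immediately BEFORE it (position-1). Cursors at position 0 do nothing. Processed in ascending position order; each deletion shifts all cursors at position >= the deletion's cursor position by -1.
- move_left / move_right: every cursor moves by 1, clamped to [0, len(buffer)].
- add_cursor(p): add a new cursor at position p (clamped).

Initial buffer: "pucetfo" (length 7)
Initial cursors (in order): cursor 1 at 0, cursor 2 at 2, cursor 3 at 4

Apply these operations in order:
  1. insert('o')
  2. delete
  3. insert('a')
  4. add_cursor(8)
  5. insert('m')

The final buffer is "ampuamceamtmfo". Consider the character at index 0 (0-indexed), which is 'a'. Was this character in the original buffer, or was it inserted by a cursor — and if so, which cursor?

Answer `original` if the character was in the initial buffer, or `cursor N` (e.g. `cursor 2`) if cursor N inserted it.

Answer: cursor 1

Derivation:
After op 1 (insert('o')): buffer="opuoceotfo" (len 10), cursors c1@1 c2@4 c3@7, authorship 1..2..3...
After op 2 (delete): buffer="pucetfo" (len 7), cursors c1@0 c2@2 c3@4, authorship .......
After op 3 (insert('a')): buffer="apuaceatfo" (len 10), cursors c1@1 c2@4 c3@7, authorship 1..2..3...
After op 4 (add_cursor(8)): buffer="apuaceatfo" (len 10), cursors c1@1 c2@4 c3@7 c4@8, authorship 1..2..3...
After op 5 (insert('m')): buffer="ampuamceamtmfo" (len 14), cursors c1@2 c2@6 c3@10 c4@12, authorship 11..22..33.4..
Authorship (.=original, N=cursor N): 1 1 . . 2 2 . . 3 3 . 4 . .
Index 0: author = 1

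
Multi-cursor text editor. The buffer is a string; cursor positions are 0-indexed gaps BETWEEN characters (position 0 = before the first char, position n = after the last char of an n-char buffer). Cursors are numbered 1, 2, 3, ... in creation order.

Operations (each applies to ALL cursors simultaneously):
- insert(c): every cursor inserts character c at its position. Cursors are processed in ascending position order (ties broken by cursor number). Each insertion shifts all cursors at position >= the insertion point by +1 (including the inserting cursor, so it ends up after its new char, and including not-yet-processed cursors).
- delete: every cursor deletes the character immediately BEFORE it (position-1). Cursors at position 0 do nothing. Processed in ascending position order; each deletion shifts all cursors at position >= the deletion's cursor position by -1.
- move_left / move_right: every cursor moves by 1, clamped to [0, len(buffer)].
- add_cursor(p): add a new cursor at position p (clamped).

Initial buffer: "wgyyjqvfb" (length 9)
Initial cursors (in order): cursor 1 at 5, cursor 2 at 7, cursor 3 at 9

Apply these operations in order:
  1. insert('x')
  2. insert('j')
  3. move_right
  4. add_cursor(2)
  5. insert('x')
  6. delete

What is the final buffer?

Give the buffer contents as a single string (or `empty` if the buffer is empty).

After op 1 (insert('x')): buffer="wgyyjxqvxfbx" (len 12), cursors c1@6 c2@9 c3@12, authorship .....1..2..3
After op 2 (insert('j')): buffer="wgyyjxjqvxjfbxj" (len 15), cursors c1@7 c2@11 c3@15, authorship .....11..22..33
After op 3 (move_right): buffer="wgyyjxjqvxjfbxj" (len 15), cursors c1@8 c2@12 c3@15, authorship .....11..22..33
After op 4 (add_cursor(2)): buffer="wgyyjxjqvxjfbxj" (len 15), cursors c4@2 c1@8 c2@12 c3@15, authorship .....11..22..33
After op 5 (insert('x')): buffer="wgxyyjxjqxvxjfxbxjx" (len 19), cursors c4@3 c1@10 c2@15 c3@19, authorship ..4...11.1.22.2.333
After op 6 (delete): buffer="wgyyjxjqvxjfbxj" (len 15), cursors c4@2 c1@8 c2@12 c3@15, authorship .....11..22..33

Answer: wgyyjxjqvxjfbxj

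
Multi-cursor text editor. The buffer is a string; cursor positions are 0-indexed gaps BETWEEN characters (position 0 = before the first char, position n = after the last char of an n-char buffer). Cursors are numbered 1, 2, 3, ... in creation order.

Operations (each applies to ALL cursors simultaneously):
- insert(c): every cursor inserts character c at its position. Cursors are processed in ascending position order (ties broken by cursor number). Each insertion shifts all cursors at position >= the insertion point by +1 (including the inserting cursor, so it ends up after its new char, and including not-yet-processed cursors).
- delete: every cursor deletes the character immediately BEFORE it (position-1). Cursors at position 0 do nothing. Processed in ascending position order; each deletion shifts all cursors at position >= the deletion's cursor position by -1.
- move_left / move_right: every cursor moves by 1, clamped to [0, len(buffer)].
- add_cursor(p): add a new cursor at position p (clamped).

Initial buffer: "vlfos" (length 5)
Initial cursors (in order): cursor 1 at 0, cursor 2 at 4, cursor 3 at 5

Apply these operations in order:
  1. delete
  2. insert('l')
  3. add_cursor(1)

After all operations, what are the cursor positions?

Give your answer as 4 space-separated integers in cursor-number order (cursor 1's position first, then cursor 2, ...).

After op 1 (delete): buffer="vlf" (len 3), cursors c1@0 c2@3 c3@3, authorship ...
After op 2 (insert('l')): buffer="lvlfll" (len 6), cursors c1@1 c2@6 c3@6, authorship 1...23
After op 3 (add_cursor(1)): buffer="lvlfll" (len 6), cursors c1@1 c4@1 c2@6 c3@6, authorship 1...23

Answer: 1 6 6 1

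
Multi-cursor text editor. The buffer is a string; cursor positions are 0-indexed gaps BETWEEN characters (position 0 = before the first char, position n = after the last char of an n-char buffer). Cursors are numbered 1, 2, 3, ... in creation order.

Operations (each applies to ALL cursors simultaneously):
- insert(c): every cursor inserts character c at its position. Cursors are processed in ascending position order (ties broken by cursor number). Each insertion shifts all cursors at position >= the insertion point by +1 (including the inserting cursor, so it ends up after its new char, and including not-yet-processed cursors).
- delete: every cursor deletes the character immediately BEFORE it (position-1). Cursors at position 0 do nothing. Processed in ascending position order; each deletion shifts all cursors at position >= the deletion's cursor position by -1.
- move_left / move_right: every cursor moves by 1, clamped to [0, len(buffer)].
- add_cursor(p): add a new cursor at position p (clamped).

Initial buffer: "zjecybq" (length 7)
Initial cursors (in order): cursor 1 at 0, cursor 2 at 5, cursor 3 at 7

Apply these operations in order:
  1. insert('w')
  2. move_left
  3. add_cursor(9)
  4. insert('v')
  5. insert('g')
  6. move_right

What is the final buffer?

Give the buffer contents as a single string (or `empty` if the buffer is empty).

Answer: vgwzjecyvgwbqvvggw

Derivation:
After op 1 (insert('w')): buffer="wzjecywbqw" (len 10), cursors c1@1 c2@7 c3@10, authorship 1.....2..3
After op 2 (move_left): buffer="wzjecywbqw" (len 10), cursors c1@0 c2@6 c3@9, authorship 1.....2..3
After op 3 (add_cursor(9)): buffer="wzjecywbqw" (len 10), cursors c1@0 c2@6 c3@9 c4@9, authorship 1.....2..3
After op 4 (insert('v')): buffer="vwzjecyvwbqvvw" (len 14), cursors c1@1 c2@8 c3@13 c4@13, authorship 11.....22..343
After op 5 (insert('g')): buffer="vgwzjecyvgwbqvvggw" (len 18), cursors c1@2 c2@10 c3@17 c4@17, authorship 111.....222..34343
After op 6 (move_right): buffer="vgwzjecyvgwbqvvggw" (len 18), cursors c1@3 c2@11 c3@18 c4@18, authorship 111.....222..34343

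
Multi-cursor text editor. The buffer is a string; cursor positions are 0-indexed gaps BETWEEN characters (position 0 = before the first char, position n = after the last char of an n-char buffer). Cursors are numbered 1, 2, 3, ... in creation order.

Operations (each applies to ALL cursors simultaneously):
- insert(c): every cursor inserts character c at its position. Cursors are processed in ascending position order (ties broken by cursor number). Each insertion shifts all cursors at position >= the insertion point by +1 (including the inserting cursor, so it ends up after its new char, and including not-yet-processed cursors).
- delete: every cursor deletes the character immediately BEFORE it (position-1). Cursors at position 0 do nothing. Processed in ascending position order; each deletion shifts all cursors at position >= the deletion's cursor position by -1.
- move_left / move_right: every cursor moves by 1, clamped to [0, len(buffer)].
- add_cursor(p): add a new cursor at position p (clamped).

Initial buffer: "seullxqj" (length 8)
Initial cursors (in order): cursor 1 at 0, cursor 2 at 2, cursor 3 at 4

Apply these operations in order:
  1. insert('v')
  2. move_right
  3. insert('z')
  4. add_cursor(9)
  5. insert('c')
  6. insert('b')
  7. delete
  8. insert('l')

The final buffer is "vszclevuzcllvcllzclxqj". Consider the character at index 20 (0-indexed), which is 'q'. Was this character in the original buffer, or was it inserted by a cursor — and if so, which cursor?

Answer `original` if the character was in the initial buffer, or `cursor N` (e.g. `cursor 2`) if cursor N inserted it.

After op 1 (insert('v')): buffer="vsevulvlxqj" (len 11), cursors c1@1 c2@4 c3@7, authorship 1..2..3....
After op 2 (move_right): buffer="vsevulvlxqj" (len 11), cursors c1@2 c2@5 c3@8, authorship 1..2..3....
After op 3 (insert('z')): buffer="vszevuzlvlzxqj" (len 14), cursors c1@3 c2@7 c3@11, authorship 1.1.2.2.3.3...
After op 4 (add_cursor(9)): buffer="vszevuzlvlzxqj" (len 14), cursors c1@3 c2@7 c4@9 c3@11, authorship 1.1.2.2.3.3...
After op 5 (insert('c')): buffer="vszcevuzclvclzcxqj" (len 18), cursors c1@4 c2@9 c4@12 c3@15, authorship 1.11.2.22.34.33...
After op 6 (insert('b')): buffer="vszcbevuzcblvcblzcbxqj" (len 22), cursors c1@5 c2@11 c4@15 c3@19, authorship 1.111.2.222.344.333...
After op 7 (delete): buffer="vszcevuzclvclzcxqj" (len 18), cursors c1@4 c2@9 c4@12 c3@15, authorship 1.11.2.22.34.33...
After op 8 (insert('l')): buffer="vszclevuzcllvcllzclxqj" (len 22), cursors c1@5 c2@11 c4@15 c3@19, authorship 1.111.2.222.344.333...
Authorship (.=original, N=cursor N): 1 . 1 1 1 . 2 . 2 2 2 . 3 4 4 . 3 3 3 . . .
Index 20: author = original

Answer: original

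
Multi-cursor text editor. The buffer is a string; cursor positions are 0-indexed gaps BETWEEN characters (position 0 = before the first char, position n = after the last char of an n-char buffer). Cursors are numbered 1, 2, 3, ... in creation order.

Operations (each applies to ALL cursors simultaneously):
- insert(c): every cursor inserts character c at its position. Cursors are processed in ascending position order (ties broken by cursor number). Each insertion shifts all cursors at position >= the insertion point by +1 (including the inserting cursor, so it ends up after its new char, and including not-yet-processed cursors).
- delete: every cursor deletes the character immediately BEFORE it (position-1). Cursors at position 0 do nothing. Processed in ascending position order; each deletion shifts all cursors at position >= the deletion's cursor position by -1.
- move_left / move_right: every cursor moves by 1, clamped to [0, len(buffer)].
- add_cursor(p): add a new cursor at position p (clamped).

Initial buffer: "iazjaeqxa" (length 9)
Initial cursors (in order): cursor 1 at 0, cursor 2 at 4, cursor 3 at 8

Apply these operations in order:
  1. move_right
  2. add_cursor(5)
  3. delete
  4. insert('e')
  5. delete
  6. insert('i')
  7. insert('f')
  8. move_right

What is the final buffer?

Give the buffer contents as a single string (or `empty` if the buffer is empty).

Answer: ifaziiffeqxif

Derivation:
After op 1 (move_right): buffer="iazjaeqxa" (len 9), cursors c1@1 c2@5 c3@9, authorship .........
After op 2 (add_cursor(5)): buffer="iazjaeqxa" (len 9), cursors c1@1 c2@5 c4@5 c3@9, authorship .........
After op 3 (delete): buffer="azeqx" (len 5), cursors c1@0 c2@2 c4@2 c3@5, authorship .....
After op 4 (insert('e')): buffer="eazeeeqxe" (len 9), cursors c1@1 c2@5 c4@5 c3@9, authorship 1..24...3
After op 5 (delete): buffer="azeqx" (len 5), cursors c1@0 c2@2 c4@2 c3@5, authorship .....
After op 6 (insert('i')): buffer="iaziieqxi" (len 9), cursors c1@1 c2@5 c4@5 c3@9, authorship 1..24...3
After op 7 (insert('f')): buffer="ifaziiffeqxif" (len 13), cursors c1@2 c2@8 c4@8 c3@13, authorship 11..2424...33
After op 8 (move_right): buffer="ifaziiffeqxif" (len 13), cursors c1@3 c2@9 c4@9 c3@13, authorship 11..2424...33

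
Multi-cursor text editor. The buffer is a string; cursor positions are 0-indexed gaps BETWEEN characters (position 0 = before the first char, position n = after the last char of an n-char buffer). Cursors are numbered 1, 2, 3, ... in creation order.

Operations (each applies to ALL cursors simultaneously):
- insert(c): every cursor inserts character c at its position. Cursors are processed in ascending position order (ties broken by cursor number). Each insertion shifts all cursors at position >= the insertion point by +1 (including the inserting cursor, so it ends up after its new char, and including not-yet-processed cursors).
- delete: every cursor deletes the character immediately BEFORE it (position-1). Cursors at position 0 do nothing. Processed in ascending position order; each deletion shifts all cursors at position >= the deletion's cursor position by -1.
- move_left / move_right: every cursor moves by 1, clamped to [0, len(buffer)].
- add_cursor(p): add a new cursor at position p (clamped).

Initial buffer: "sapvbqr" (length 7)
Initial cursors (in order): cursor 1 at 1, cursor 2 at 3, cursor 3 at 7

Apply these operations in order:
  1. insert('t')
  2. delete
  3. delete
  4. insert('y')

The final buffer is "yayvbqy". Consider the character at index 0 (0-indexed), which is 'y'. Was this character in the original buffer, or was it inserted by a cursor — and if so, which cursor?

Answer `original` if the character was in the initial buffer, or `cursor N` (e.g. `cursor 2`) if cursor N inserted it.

Answer: cursor 1

Derivation:
After op 1 (insert('t')): buffer="staptvbqrt" (len 10), cursors c1@2 c2@5 c3@10, authorship .1..2....3
After op 2 (delete): buffer="sapvbqr" (len 7), cursors c1@1 c2@3 c3@7, authorship .......
After op 3 (delete): buffer="avbq" (len 4), cursors c1@0 c2@1 c3@4, authorship ....
After op 4 (insert('y')): buffer="yayvbqy" (len 7), cursors c1@1 c2@3 c3@7, authorship 1.2...3
Authorship (.=original, N=cursor N): 1 . 2 . . . 3
Index 0: author = 1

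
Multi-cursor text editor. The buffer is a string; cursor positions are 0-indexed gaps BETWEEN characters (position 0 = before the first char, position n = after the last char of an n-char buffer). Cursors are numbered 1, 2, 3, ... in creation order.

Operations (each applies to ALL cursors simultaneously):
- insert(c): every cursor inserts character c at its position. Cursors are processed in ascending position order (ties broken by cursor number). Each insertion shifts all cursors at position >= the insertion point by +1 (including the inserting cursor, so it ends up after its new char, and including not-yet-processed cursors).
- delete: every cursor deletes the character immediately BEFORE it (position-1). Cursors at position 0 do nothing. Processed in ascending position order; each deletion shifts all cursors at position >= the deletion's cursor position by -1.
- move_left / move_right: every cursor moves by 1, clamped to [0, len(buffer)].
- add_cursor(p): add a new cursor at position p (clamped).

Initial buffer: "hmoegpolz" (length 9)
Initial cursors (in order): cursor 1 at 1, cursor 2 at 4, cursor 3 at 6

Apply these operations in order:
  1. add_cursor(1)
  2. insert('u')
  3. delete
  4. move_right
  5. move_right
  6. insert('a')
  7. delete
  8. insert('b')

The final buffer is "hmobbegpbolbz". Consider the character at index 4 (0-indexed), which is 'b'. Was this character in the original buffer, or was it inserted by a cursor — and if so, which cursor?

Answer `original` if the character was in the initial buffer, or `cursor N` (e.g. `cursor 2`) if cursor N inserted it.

After op 1 (add_cursor(1)): buffer="hmoegpolz" (len 9), cursors c1@1 c4@1 c2@4 c3@6, authorship .........
After op 2 (insert('u')): buffer="huumoeugpuolz" (len 13), cursors c1@3 c4@3 c2@7 c3@10, authorship .14...2..3...
After op 3 (delete): buffer="hmoegpolz" (len 9), cursors c1@1 c4@1 c2@4 c3@6, authorship .........
After op 4 (move_right): buffer="hmoegpolz" (len 9), cursors c1@2 c4@2 c2@5 c3@7, authorship .........
After op 5 (move_right): buffer="hmoegpolz" (len 9), cursors c1@3 c4@3 c2@6 c3@8, authorship .........
After op 6 (insert('a')): buffer="hmoaaegpaolaz" (len 13), cursors c1@5 c4@5 c2@9 c3@12, authorship ...14...2..3.
After op 7 (delete): buffer="hmoegpolz" (len 9), cursors c1@3 c4@3 c2@6 c3@8, authorship .........
After op 8 (insert('b')): buffer="hmobbegpbolbz" (len 13), cursors c1@5 c4@5 c2@9 c3@12, authorship ...14...2..3.
Authorship (.=original, N=cursor N): . . . 1 4 . . . 2 . . 3 .
Index 4: author = 4

Answer: cursor 4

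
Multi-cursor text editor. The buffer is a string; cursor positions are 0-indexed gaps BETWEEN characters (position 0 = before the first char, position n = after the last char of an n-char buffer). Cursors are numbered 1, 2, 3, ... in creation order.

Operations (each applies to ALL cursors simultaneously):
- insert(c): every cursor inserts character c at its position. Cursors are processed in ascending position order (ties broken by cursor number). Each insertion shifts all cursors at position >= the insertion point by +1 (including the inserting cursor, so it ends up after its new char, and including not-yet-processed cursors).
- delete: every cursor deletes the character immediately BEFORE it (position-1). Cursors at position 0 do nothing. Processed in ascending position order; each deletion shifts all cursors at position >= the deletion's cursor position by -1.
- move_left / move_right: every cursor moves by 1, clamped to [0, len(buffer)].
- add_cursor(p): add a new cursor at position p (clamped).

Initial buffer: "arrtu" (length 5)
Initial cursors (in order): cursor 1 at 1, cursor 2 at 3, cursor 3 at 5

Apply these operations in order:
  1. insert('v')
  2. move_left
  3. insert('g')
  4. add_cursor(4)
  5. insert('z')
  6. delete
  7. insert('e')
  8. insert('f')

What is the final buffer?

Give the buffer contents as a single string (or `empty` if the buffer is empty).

Answer: agefvrefrgefvtugefv

Derivation:
After op 1 (insert('v')): buffer="avrrvtuv" (len 8), cursors c1@2 c2@5 c3@8, authorship .1..2..3
After op 2 (move_left): buffer="avrrvtuv" (len 8), cursors c1@1 c2@4 c3@7, authorship .1..2..3
After op 3 (insert('g')): buffer="agvrrgvtugv" (len 11), cursors c1@2 c2@6 c3@10, authorship .11..22..33
After op 4 (add_cursor(4)): buffer="agvrrgvtugv" (len 11), cursors c1@2 c4@4 c2@6 c3@10, authorship .11..22..33
After op 5 (insert('z')): buffer="agzvrzrgzvtugzv" (len 15), cursors c1@3 c4@6 c2@9 c3@14, authorship .111.4.222..333
After op 6 (delete): buffer="agvrrgvtugv" (len 11), cursors c1@2 c4@4 c2@6 c3@10, authorship .11..22..33
After op 7 (insert('e')): buffer="agevrergevtugev" (len 15), cursors c1@3 c4@6 c2@9 c3@14, authorship .111.4.222..333
After op 8 (insert('f')): buffer="agefvrefrgefvtugefv" (len 19), cursors c1@4 c4@8 c2@12 c3@18, authorship .1111.44.2222..3333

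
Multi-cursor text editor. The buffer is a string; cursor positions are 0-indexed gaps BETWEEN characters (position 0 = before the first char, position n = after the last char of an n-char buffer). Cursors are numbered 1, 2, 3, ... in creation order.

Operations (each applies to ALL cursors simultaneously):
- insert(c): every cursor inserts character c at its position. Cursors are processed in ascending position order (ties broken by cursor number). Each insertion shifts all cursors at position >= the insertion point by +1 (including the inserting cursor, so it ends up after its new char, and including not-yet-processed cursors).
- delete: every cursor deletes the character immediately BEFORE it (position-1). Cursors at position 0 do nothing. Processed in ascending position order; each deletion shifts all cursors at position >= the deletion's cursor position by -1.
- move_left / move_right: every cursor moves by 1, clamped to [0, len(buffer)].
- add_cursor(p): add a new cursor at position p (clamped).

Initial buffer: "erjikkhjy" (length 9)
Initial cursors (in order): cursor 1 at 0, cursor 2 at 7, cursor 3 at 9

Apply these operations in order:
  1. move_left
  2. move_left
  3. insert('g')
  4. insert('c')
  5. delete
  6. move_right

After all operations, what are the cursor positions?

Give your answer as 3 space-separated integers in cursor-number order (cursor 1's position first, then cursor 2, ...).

After op 1 (move_left): buffer="erjikkhjy" (len 9), cursors c1@0 c2@6 c3@8, authorship .........
After op 2 (move_left): buffer="erjikkhjy" (len 9), cursors c1@0 c2@5 c3@7, authorship .........
After op 3 (insert('g')): buffer="gerjikgkhgjy" (len 12), cursors c1@1 c2@7 c3@10, authorship 1.....2..3..
After op 4 (insert('c')): buffer="gcerjikgckhgcjy" (len 15), cursors c1@2 c2@9 c3@13, authorship 11.....22..33..
After op 5 (delete): buffer="gerjikgkhgjy" (len 12), cursors c1@1 c2@7 c3@10, authorship 1.....2..3..
After op 6 (move_right): buffer="gerjikgkhgjy" (len 12), cursors c1@2 c2@8 c3@11, authorship 1.....2..3..

Answer: 2 8 11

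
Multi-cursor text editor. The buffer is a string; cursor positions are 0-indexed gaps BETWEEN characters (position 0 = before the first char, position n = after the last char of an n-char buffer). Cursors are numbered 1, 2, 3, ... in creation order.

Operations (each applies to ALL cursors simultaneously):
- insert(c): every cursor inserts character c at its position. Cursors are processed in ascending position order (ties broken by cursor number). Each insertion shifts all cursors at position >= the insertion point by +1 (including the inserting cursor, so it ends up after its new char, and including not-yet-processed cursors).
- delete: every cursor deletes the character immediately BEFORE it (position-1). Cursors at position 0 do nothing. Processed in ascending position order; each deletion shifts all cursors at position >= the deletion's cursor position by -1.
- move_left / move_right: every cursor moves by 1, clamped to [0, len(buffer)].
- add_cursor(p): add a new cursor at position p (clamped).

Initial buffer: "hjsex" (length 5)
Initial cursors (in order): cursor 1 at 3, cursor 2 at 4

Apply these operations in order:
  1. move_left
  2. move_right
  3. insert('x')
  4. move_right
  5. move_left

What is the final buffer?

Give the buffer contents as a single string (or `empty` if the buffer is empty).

After op 1 (move_left): buffer="hjsex" (len 5), cursors c1@2 c2@3, authorship .....
After op 2 (move_right): buffer="hjsex" (len 5), cursors c1@3 c2@4, authorship .....
After op 3 (insert('x')): buffer="hjsxexx" (len 7), cursors c1@4 c2@6, authorship ...1.2.
After op 4 (move_right): buffer="hjsxexx" (len 7), cursors c1@5 c2@7, authorship ...1.2.
After op 5 (move_left): buffer="hjsxexx" (len 7), cursors c1@4 c2@6, authorship ...1.2.

Answer: hjsxexx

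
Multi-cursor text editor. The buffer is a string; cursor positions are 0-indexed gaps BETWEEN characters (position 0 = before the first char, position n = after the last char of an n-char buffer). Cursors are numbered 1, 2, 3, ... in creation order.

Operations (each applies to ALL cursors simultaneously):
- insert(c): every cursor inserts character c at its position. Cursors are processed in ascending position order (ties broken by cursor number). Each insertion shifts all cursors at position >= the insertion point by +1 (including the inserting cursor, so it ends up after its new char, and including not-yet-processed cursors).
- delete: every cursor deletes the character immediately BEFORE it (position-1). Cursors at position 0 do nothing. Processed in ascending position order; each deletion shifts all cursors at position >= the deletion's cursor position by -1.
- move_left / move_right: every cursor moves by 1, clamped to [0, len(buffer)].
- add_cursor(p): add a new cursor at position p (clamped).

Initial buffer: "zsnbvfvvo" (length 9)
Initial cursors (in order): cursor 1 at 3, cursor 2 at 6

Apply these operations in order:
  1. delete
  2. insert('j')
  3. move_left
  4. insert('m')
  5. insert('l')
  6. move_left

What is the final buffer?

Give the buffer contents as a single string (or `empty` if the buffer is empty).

After op 1 (delete): buffer="zsbvvvo" (len 7), cursors c1@2 c2@4, authorship .......
After op 2 (insert('j')): buffer="zsjbvjvvo" (len 9), cursors c1@3 c2@6, authorship ..1..2...
After op 3 (move_left): buffer="zsjbvjvvo" (len 9), cursors c1@2 c2@5, authorship ..1..2...
After op 4 (insert('m')): buffer="zsmjbvmjvvo" (len 11), cursors c1@3 c2@7, authorship ..11..22...
After op 5 (insert('l')): buffer="zsmljbvmljvvo" (len 13), cursors c1@4 c2@9, authorship ..111..222...
After op 6 (move_left): buffer="zsmljbvmljvvo" (len 13), cursors c1@3 c2@8, authorship ..111..222...

Answer: zsmljbvmljvvo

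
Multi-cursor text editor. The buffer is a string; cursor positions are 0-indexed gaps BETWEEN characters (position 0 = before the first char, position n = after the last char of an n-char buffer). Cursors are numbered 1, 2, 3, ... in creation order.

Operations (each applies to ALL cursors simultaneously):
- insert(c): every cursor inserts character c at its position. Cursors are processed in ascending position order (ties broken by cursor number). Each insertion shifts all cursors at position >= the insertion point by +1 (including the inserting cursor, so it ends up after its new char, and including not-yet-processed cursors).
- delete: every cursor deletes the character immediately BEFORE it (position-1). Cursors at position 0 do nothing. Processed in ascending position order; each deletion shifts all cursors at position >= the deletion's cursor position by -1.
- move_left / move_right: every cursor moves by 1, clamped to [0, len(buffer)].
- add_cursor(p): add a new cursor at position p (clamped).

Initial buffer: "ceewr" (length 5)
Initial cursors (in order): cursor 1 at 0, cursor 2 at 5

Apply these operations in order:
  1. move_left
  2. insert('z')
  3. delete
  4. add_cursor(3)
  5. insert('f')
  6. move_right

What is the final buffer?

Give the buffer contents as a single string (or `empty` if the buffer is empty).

Answer: fceefwfr

Derivation:
After op 1 (move_left): buffer="ceewr" (len 5), cursors c1@0 c2@4, authorship .....
After op 2 (insert('z')): buffer="zceewzr" (len 7), cursors c1@1 c2@6, authorship 1....2.
After op 3 (delete): buffer="ceewr" (len 5), cursors c1@0 c2@4, authorship .....
After op 4 (add_cursor(3)): buffer="ceewr" (len 5), cursors c1@0 c3@3 c2@4, authorship .....
After op 5 (insert('f')): buffer="fceefwfr" (len 8), cursors c1@1 c3@5 c2@7, authorship 1...3.2.
After op 6 (move_right): buffer="fceefwfr" (len 8), cursors c1@2 c3@6 c2@8, authorship 1...3.2.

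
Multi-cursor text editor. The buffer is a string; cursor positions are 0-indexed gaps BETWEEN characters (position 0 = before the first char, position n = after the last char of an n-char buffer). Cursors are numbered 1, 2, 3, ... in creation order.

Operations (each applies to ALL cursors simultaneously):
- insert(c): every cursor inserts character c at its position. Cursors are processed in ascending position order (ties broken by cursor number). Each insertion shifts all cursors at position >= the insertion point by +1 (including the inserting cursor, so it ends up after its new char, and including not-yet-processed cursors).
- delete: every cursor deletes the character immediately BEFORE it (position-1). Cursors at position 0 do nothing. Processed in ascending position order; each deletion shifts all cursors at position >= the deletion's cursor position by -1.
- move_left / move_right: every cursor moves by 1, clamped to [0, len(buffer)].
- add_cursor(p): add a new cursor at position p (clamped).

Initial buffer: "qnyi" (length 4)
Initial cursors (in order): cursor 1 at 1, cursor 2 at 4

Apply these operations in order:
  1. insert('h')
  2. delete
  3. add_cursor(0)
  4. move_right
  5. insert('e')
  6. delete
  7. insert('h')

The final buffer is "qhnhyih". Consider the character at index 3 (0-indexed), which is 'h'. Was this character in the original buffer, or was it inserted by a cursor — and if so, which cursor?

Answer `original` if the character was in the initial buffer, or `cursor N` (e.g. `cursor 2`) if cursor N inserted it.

Answer: cursor 1

Derivation:
After op 1 (insert('h')): buffer="qhnyih" (len 6), cursors c1@2 c2@6, authorship .1...2
After op 2 (delete): buffer="qnyi" (len 4), cursors c1@1 c2@4, authorship ....
After op 3 (add_cursor(0)): buffer="qnyi" (len 4), cursors c3@0 c1@1 c2@4, authorship ....
After op 4 (move_right): buffer="qnyi" (len 4), cursors c3@1 c1@2 c2@4, authorship ....
After op 5 (insert('e')): buffer="qeneyie" (len 7), cursors c3@2 c1@4 c2@7, authorship .3.1..2
After op 6 (delete): buffer="qnyi" (len 4), cursors c3@1 c1@2 c2@4, authorship ....
After op 7 (insert('h')): buffer="qhnhyih" (len 7), cursors c3@2 c1@4 c2@7, authorship .3.1..2
Authorship (.=original, N=cursor N): . 3 . 1 . . 2
Index 3: author = 1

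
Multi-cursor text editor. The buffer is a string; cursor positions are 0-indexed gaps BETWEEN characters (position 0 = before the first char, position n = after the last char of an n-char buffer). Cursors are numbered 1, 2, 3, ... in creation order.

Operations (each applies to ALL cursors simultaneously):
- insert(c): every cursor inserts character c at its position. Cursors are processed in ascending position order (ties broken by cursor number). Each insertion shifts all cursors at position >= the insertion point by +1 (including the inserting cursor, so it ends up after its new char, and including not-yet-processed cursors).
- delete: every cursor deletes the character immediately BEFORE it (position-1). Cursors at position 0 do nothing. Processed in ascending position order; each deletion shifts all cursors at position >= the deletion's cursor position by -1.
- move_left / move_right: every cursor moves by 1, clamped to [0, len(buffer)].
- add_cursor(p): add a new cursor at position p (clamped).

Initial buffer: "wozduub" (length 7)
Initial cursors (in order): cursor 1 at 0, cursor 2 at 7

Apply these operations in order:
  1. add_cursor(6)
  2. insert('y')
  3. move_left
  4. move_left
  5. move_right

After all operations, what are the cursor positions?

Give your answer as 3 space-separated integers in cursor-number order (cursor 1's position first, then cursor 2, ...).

After op 1 (add_cursor(6)): buffer="wozduub" (len 7), cursors c1@0 c3@6 c2@7, authorship .......
After op 2 (insert('y')): buffer="ywozduuyby" (len 10), cursors c1@1 c3@8 c2@10, authorship 1......3.2
After op 3 (move_left): buffer="ywozduuyby" (len 10), cursors c1@0 c3@7 c2@9, authorship 1......3.2
After op 4 (move_left): buffer="ywozduuyby" (len 10), cursors c1@0 c3@6 c2@8, authorship 1......3.2
After op 5 (move_right): buffer="ywozduuyby" (len 10), cursors c1@1 c3@7 c2@9, authorship 1......3.2

Answer: 1 9 7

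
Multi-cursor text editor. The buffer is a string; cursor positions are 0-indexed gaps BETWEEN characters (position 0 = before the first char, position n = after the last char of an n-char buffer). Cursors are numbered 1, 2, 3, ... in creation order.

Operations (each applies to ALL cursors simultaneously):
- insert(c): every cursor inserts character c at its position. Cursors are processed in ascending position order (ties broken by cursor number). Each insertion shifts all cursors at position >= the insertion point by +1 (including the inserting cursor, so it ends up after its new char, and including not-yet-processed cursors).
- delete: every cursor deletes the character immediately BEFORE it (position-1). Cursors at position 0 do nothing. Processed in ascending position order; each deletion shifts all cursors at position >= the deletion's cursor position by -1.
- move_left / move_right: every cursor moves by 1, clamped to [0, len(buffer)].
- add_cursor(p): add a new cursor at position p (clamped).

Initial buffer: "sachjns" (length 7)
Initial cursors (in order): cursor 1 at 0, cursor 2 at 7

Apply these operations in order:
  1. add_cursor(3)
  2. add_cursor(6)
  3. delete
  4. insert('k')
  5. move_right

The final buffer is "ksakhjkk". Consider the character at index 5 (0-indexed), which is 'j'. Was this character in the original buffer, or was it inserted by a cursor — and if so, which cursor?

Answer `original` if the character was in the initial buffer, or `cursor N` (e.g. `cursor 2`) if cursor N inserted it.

After op 1 (add_cursor(3)): buffer="sachjns" (len 7), cursors c1@0 c3@3 c2@7, authorship .......
After op 2 (add_cursor(6)): buffer="sachjns" (len 7), cursors c1@0 c3@3 c4@6 c2@7, authorship .......
After op 3 (delete): buffer="sahj" (len 4), cursors c1@0 c3@2 c2@4 c4@4, authorship ....
After op 4 (insert('k')): buffer="ksakhjkk" (len 8), cursors c1@1 c3@4 c2@8 c4@8, authorship 1..3..24
After op 5 (move_right): buffer="ksakhjkk" (len 8), cursors c1@2 c3@5 c2@8 c4@8, authorship 1..3..24
Authorship (.=original, N=cursor N): 1 . . 3 . . 2 4
Index 5: author = original

Answer: original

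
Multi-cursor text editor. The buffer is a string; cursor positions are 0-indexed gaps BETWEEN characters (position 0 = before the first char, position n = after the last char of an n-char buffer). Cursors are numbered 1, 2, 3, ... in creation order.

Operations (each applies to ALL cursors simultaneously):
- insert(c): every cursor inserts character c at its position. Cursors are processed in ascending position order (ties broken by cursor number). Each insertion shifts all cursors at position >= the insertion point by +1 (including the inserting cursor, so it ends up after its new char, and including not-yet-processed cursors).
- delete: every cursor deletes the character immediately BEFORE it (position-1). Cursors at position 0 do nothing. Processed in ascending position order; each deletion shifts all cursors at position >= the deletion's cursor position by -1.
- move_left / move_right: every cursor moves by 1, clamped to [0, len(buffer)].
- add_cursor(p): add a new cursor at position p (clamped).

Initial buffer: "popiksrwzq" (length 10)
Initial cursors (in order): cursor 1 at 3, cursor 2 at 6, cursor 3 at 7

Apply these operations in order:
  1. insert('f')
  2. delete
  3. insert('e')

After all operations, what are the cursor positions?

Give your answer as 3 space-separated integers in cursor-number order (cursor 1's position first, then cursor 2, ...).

Answer: 4 8 10

Derivation:
After op 1 (insert('f')): buffer="popfiksfrfwzq" (len 13), cursors c1@4 c2@8 c3@10, authorship ...1...2.3...
After op 2 (delete): buffer="popiksrwzq" (len 10), cursors c1@3 c2@6 c3@7, authorship ..........
After op 3 (insert('e')): buffer="popeikserewzq" (len 13), cursors c1@4 c2@8 c3@10, authorship ...1...2.3...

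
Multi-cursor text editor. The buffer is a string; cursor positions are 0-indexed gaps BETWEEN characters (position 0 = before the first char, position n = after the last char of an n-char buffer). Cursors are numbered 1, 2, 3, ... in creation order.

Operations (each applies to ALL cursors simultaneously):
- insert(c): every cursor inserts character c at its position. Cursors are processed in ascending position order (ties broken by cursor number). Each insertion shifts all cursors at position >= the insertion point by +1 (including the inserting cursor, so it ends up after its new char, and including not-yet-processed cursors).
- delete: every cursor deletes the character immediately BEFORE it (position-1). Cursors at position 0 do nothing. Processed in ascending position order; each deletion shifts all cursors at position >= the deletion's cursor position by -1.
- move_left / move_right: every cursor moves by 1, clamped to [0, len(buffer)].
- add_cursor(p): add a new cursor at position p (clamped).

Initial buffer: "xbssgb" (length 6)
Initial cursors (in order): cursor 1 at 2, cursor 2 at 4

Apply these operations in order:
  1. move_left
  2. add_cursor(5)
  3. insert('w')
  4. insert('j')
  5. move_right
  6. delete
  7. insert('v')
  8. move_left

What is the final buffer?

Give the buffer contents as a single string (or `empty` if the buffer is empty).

After op 1 (move_left): buffer="xbssgb" (len 6), cursors c1@1 c2@3, authorship ......
After op 2 (add_cursor(5)): buffer="xbssgb" (len 6), cursors c1@1 c2@3 c3@5, authorship ......
After op 3 (insert('w')): buffer="xwbswsgwb" (len 9), cursors c1@2 c2@5 c3@8, authorship .1..2..3.
After op 4 (insert('j')): buffer="xwjbswjsgwjb" (len 12), cursors c1@3 c2@7 c3@11, authorship .11..22..33.
After op 5 (move_right): buffer="xwjbswjsgwjb" (len 12), cursors c1@4 c2@8 c3@12, authorship .11..22..33.
After op 6 (delete): buffer="xwjswjgwj" (len 9), cursors c1@3 c2@6 c3@9, authorship .11.22.33
After op 7 (insert('v')): buffer="xwjvswjvgwjv" (len 12), cursors c1@4 c2@8 c3@12, authorship .111.222.333
After op 8 (move_left): buffer="xwjvswjvgwjv" (len 12), cursors c1@3 c2@7 c3@11, authorship .111.222.333

Answer: xwjvswjvgwjv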